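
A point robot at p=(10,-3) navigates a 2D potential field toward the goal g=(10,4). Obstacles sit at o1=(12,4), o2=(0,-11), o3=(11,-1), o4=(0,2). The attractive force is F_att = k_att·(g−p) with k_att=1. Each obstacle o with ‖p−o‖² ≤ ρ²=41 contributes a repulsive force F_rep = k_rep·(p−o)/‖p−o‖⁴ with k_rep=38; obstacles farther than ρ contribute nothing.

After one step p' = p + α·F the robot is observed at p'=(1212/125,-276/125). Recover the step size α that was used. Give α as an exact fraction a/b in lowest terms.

F_att = 1·(g−p) = 1·(0,7) = (0.0000,7.0000)
o1: d²=53 > ρ²=41 → inactive
o2: d²=164 > ρ²=41 → inactive
o3: d²=5 ≤ ρ²=41; F_rep = 38·(-1,-2)/5² = (-1.5200,-3.0400)
o4: d²=125 > ρ²=41 → inactive
F = F_att + ΣF_rep = (-1.5200,3.9600)
Δp = p'−p = (-0.3040,0.7920); α = Δx/Fx = (-38/125) / (-38/25) = 1/5
check: Δy/Fy = (99/125) / (99/25) = 1/5 ✓

α = 1/5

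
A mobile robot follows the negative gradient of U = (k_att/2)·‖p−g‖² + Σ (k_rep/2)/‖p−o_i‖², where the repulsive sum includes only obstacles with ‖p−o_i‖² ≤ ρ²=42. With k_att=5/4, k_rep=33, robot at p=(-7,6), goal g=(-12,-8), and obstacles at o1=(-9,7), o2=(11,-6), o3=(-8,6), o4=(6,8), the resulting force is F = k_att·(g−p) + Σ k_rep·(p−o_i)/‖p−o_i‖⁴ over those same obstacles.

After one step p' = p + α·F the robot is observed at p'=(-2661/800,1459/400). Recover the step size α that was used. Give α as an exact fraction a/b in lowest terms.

α = 1/8

F_att = 5/4·(g−p) = 5/4·(-5,-14) = (-6.2500,-17.5000)
o1: d²=5 ≤ ρ²=42; F_rep = 33·(2,-1)/5² = (2.6400,-1.3200)
o2: d²=468 > ρ²=42 → inactive
o3: d²=1 ≤ ρ²=42; F_rep = 33·(1,0)/1² = (33.0000,0.0000)
o4: d²=173 > ρ²=42 → inactive
F = F_att + ΣF_rep = (29.3900,-18.8200)
Δp = p'−p = (3.6738,-2.3525); α = Δx/Fx = (2939/800) / (2939/100) = 1/8
check: Δy/Fy = (-941/400) / (-941/50) = 1/8 ✓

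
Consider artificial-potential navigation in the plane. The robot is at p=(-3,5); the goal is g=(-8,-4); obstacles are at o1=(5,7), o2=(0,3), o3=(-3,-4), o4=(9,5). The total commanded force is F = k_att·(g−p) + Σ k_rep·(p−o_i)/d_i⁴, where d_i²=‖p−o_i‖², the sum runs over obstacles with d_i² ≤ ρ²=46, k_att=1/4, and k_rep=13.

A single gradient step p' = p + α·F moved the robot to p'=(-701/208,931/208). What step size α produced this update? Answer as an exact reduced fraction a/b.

α = 1/4

F_att = 1/4·(g−p) = 1/4·(-5,-9) = (-1.2500,-2.2500)
o1: d²=68 > ρ²=46 → inactive
o2: d²=13 ≤ ρ²=46; F_rep = 13·(-3,2)/13² = (-0.2308,0.1538)
o3: d²=81 > ρ²=46 → inactive
o4: d²=144 > ρ²=46 → inactive
F = F_att + ΣF_rep = (-1.4808,-2.0962)
Δp = p'−p = (-0.3702,-0.5240); α = Δx/Fx = (-77/208) / (-77/52) = 1/4
check: Δy/Fy = (-109/208) / (-109/52) = 1/4 ✓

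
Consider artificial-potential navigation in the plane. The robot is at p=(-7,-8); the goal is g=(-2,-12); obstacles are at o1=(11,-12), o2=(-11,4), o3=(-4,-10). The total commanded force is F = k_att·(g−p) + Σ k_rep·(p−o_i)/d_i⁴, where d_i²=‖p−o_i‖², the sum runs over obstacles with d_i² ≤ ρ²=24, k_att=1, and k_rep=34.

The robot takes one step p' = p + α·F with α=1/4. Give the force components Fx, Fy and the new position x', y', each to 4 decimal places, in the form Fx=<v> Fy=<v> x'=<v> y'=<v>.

F_att = 1·(g−p) = 1·(5,-4) = (5.0000,-4.0000)
o1: d²=340 > ρ²=24 → inactive
o2: d²=160 > ρ²=24 → inactive
o3: d²=13 ≤ ρ²=24; F_rep = 34·(-3,2)/13² = (-0.6036,0.4024)
F = F_att + ΣF_rep = (4.3964,-3.5976)
p' = p + 1/4·F = (-5.9009,-8.8994)

Fx=4.3964 Fy=-3.5976 x'=-5.9009 y'=-8.8994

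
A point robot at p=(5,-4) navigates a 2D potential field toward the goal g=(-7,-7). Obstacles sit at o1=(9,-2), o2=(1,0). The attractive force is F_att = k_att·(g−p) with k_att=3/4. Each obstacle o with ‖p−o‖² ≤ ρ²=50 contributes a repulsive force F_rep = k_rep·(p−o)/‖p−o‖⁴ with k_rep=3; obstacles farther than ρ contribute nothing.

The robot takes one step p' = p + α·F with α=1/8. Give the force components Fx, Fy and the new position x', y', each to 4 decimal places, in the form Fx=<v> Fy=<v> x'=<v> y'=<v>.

Fx=-9.0183 Fy=-2.2767 x'=3.8727 y'=-4.2846

F_att = 3/4·(g−p) = 3/4·(-12,-3) = (-9.0000,-2.2500)
o1: d²=20 ≤ ρ²=50; F_rep = 3·(-4,-2)/20² = (-0.0300,-0.0150)
o2: d²=32 ≤ ρ²=50; F_rep = 3·(4,-4)/32² = (0.0117,-0.0117)
F = F_att + ΣF_rep = (-9.0183,-2.2767)
p' = p + 1/8·F = (3.8727,-4.2846)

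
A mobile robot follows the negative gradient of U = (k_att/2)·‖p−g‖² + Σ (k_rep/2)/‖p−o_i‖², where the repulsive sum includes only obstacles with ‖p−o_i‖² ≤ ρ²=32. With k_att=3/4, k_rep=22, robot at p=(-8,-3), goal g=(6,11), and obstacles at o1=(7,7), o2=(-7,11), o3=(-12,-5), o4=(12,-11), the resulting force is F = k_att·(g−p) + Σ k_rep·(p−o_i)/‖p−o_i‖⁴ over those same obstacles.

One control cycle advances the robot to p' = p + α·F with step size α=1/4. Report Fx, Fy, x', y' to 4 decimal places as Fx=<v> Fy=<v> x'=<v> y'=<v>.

Fx=10.7200 Fy=10.6100 x'=-5.3200 y'=-0.3475

F_att = 3/4·(g−p) = 3/4·(14,14) = (10.5000,10.5000)
o1: d²=325 > ρ²=32 → inactive
o2: d²=197 > ρ²=32 → inactive
o3: d²=20 ≤ ρ²=32; F_rep = 22·(4,2)/20² = (0.2200,0.1100)
o4: d²=464 > ρ²=32 → inactive
F = F_att + ΣF_rep = (10.7200,10.6100)
p' = p + 1/4·F = (-5.3200,-0.3475)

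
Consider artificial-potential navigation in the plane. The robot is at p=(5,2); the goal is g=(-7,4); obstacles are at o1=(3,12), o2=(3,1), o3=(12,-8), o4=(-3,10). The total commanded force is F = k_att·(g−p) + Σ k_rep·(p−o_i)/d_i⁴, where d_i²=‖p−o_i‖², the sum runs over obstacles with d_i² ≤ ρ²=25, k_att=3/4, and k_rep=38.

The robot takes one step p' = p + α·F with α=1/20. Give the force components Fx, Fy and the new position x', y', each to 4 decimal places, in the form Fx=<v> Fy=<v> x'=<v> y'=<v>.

F_att = 3/4·(g−p) = 3/4·(-12,2) = (-9.0000,1.5000)
o1: d²=104 > ρ²=25 → inactive
o2: d²=5 ≤ ρ²=25; F_rep = 38·(2,1)/5² = (3.0400,1.5200)
o3: d²=149 > ρ²=25 → inactive
o4: d²=128 > ρ²=25 → inactive
F = F_att + ΣF_rep = (-5.9600,3.0200)
p' = p + 1/20·F = (4.7020,2.1510)

Fx=-5.9600 Fy=3.0200 x'=4.7020 y'=2.1510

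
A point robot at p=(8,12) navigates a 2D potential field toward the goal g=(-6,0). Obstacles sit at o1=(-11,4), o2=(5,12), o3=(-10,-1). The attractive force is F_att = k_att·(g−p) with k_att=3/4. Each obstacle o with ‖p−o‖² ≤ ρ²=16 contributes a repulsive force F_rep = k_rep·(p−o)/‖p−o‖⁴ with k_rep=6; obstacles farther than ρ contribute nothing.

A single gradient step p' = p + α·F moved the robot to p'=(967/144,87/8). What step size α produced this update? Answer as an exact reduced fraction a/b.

F_att = 3/4·(g−p) = 3/4·(-14,-12) = (-10.5000,-9.0000)
o1: d²=425 > ρ²=16 → inactive
o2: d²=9 ≤ ρ²=16; F_rep = 6·(3,0)/9² = (0.2222,0.0000)
o3: d²=493 > ρ²=16 → inactive
F = F_att + ΣF_rep = (-10.2778,-9.0000)
Δp = p'−p = (-1.2847,-1.1250); α = Δx/Fx = (-185/144) / (-185/18) = 1/8
check: Δy/Fy = (-9/8) / (-9) = 1/8 ✓

α = 1/8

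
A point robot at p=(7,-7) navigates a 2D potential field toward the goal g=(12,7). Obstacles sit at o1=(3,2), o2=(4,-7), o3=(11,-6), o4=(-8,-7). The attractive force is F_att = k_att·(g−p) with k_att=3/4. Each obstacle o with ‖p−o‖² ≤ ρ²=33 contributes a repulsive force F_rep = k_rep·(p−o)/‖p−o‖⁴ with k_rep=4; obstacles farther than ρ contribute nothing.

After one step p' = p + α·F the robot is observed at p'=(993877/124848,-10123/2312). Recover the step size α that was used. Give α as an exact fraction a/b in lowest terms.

α = 1/4

F_att = 3/4·(g−p) = 3/4·(5,14) = (3.7500,10.5000)
o1: d²=97 > ρ²=33 → inactive
o2: d²=9 ≤ ρ²=33; F_rep = 4·(3,0)/9² = (0.1481,0.0000)
o3: d²=17 ≤ ρ²=33; F_rep = 4·(-4,-1)/17² = (-0.0554,-0.0138)
o4: d²=225 > ρ²=33 → inactive
F = F_att + ΣF_rep = (3.8428,10.4862)
Δp = p'−p = (0.9607,2.6215); α = Δx/Fx = (119941/124848) / (119941/31212) = 1/4
check: Δy/Fy = (6061/2312) / (6061/578) = 1/4 ✓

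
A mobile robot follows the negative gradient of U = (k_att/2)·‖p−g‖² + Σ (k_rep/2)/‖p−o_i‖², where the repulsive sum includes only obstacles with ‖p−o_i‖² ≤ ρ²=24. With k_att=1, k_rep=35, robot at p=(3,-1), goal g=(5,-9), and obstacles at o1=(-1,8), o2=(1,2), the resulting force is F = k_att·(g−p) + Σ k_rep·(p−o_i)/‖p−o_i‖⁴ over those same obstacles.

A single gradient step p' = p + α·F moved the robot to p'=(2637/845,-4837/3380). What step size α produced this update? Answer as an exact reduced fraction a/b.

α = 1/20

F_att = 1·(g−p) = 1·(2,-8) = (2.0000,-8.0000)
o1: d²=97 > ρ²=24 → inactive
o2: d²=13 ≤ ρ²=24; F_rep = 35·(2,-3)/13² = (0.4142,-0.6213)
F = F_att + ΣF_rep = (2.4142,-8.6213)
Δp = p'−p = (0.1207,-0.4311); α = Δx/Fx = (102/845) / (408/169) = 1/20
check: Δy/Fy = (-1457/3380) / (-1457/169) = 1/20 ✓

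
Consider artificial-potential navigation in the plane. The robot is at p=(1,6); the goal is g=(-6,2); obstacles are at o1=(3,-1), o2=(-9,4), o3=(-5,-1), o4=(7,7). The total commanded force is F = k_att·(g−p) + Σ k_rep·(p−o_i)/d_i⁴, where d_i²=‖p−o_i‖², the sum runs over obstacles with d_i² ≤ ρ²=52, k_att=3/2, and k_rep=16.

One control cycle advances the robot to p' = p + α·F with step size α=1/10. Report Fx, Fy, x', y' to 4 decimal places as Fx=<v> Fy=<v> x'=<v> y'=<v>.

Fx=-10.5701 Fy=-6.0117 x'=-0.0570 y'=5.3988

F_att = 3/2·(g−p) = 3/2·(-7,-4) = (-10.5000,-6.0000)
o1: d²=53 > ρ²=52 → inactive
o2: d²=104 > ρ²=52 → inactive
o3: d²=85 > ρ²=52 → inactive
o4: d²=37 ≤ ρ²=52; F_rep = 16·(-6,-1)/37² = (-0.0701,-0.0117)
F = F_att + ΣF_rep = (-10.5701,-6.0117)
p' = p + 1/10·F = (-0.0570,5.3988)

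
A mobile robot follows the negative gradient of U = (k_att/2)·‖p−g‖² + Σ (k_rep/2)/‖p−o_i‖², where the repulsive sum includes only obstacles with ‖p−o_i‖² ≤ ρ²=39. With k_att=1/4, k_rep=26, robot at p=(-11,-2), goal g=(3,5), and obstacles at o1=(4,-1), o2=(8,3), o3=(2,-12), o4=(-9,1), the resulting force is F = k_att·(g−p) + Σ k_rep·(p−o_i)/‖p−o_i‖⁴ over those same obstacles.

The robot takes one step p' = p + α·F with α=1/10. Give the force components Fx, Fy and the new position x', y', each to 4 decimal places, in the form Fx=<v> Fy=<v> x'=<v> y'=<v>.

F_att = 1/4·(g−p) = 1/4·(14,7) = (3.5000,1.7500)
o1: d²=226 > ρ²=39 → inactive
o2: d²=386 > ρ²=39 → inactive
o3: d²=269 > ρ²=39 → inactive
o4: d²=13 ≤ ρ²=39; F_rep = 26·(-2,-3)/13² = (-0.3077,-0.4615)
F = F_att + ΣF_rep = (3.1923,1.2885)
p' = p + 1/10·F = (-10.6808,-1.8712)

Fx=3.1923 Fy=1.2885 x'=-10.6808 y'=-1.8712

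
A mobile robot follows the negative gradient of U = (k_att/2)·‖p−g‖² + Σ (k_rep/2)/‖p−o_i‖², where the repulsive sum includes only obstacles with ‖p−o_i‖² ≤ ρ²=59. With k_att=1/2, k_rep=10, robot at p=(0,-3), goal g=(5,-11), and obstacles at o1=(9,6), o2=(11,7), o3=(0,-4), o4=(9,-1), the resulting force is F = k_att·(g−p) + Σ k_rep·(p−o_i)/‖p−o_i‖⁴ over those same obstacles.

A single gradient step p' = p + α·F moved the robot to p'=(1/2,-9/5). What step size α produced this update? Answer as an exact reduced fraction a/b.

α = 1/5

F_att = 1/2·(g−p) = 1/2·(5,-8) = (2.5000,-4.0000)
o1: d²=162 > ρ²=59 → inactive
o2: d²=221 > ρ²=59 → inactive
o3: d²=1 ≤ ρ²=59; F_rep = 10·(0,1)/1² = (0.0000,10.0000)
o4: d²=85 > ρ²=59 → inactive
F = F_att + ΣF_rep = (2.5000,6.0000)
Δp = p'−p = (0.5000,1.2000); α = Δx/Fx = (1/2) / (5/2) = 1/5
check: Δy/Fy = (6/5) / (6) = 1/5 ✓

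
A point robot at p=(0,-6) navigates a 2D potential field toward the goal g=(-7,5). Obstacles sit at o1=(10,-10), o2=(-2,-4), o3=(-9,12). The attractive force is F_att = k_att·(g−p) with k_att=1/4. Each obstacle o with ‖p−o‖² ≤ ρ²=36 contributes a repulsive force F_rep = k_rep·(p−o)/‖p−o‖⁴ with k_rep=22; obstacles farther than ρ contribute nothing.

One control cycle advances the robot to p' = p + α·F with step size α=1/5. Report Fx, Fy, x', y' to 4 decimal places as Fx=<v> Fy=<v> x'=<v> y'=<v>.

F_att = 1/4·(g−p) = 1/4·(-7,11) = (-1.7500,2.7500)
o1: d²=116 > ρ²=36 → inactive
o2: d²=8 ≤ ρ²=36; F_rep = 22·(2,-2)/8² = (0.6875,-0.6875)
o3: d²=405 > ρ²=36 → inactive
F = F_att + ΣF_rep = (-1.0625,2.0625)
p' = p + 1/5·F = (-0.2125,-5.5875)

Fx=-1.0625 Fy=2.0625 x'=-0.2125 y'=-5.5875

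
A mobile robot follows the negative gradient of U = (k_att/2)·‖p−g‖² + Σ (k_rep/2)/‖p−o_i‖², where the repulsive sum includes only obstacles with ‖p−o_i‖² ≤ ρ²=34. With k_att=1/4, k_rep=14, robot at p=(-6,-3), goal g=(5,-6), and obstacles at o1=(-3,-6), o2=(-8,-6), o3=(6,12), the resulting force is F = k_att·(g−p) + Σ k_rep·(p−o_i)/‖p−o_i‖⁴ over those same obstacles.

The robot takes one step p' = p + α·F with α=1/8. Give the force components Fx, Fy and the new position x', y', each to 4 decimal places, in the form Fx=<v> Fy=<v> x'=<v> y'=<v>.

Fx=2.7861 Fy=-0.3718 x'=-5.6517 y'=-3.0465

F_att = 1/4·(g−p) = 1/4·(11,-3) = (2.7500,-0.7500)
o1: d²=18 ≤ ρ²=34; F_rep = 14·(-3,3)/18² = (-0.1296,0.1296)
o2: d²=13 ≤ ρ²=34; F_rep = 14·(2,3)/13² = (0.1657,0.2485)
o3: d²=369 > ρ²=34 → inactive
F = F_att + ΣF_rep = (2.7861,-0.3718)
p' = p + 1/8·F = (-5.6517,-3.0465)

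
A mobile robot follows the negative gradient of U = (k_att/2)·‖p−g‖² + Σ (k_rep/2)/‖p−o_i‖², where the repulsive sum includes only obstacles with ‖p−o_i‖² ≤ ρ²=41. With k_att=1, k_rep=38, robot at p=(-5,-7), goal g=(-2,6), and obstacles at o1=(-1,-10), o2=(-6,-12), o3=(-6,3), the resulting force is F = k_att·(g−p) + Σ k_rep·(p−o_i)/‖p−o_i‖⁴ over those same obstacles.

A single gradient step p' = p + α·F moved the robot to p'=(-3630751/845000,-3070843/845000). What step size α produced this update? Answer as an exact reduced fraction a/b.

F_att = 1·(g−p) = 1·(3,13) = (3.0000,13.0000)
o1: d²=25 ≤ ρ²=41; F_rep = 38·(-4,3)/25² = (-0.2432,0.1824)
o2: d²=26 ≤ ρ²=41; F_rep = 38·(1,5)/26² = (0.0562,0.2811)
o3: d²=101 > ρ²=41 → inactive
F = F_att + ΣF_rep = (2.8130,13.4635)
Δp = p'−p = (0.7033,3.3659); α = Δx/Fx = (594249/845000) / (594249/211250) = 1/4
check: Δy/Fy = (2844157/845000) / (2844157/211250) = 1/4 ✓

α = 1/4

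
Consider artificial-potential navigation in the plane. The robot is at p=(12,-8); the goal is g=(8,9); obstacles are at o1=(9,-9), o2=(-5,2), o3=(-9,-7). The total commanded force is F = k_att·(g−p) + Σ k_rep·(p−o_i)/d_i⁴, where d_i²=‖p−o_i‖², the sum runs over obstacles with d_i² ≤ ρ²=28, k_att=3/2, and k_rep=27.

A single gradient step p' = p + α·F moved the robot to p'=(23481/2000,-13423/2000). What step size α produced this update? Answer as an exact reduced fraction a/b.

F_att = 3/2·(g−p) = 3/2·(-4,17) = (-6.0000,25.5000)
o1: d²=10 ≤ ρ²=28; F_rep = 27·(3,1)/10² = (0.8100,0.2700)
o2: d²=389 > ρ²=28 → inactive
o3: d²=442 > ρ²=28 → inactive
F = F_att + ΣF_rep = (-5.1900,25.7700)
Δp = p'−p = (-0.2595,1.2885); α = Δx/Fx = (-519/2000) / (-519/100) = 1/20
check: Δy/Fy = (2577/2000) / (2577/100) = 1/20 ✓

α = 1/20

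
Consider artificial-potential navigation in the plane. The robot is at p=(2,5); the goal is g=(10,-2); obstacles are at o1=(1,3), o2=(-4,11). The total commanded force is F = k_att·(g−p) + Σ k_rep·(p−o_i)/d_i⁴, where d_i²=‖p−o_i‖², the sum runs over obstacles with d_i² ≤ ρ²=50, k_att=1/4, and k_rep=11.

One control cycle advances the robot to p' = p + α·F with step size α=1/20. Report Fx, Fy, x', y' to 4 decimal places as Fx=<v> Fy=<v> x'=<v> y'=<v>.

Fx=2.4400 Fy=-0.8700 x'=2.1220 y'=4.9565

F_att = 1/4·(g−p) = 1/4·(8,-7) = (2.0000,-1.7500)
o1: d²=5 ≤ ρ²=50; F_rep = 11·(1,2)/5² = (0.4400,0.8800)
o2: d²=72 > ρ²=50 → inactive
F = F_att + ΣF_rep = (2.4400,-0.8700)
p' = p + 1/20·F = (2.1220,4.9565)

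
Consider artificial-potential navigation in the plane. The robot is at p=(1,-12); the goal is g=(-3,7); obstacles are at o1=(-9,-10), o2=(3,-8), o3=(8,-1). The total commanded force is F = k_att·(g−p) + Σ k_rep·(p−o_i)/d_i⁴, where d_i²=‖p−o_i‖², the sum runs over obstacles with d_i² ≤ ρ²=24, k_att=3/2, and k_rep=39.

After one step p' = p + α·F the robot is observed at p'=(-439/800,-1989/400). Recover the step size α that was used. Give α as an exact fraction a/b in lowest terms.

α = 1/4

F_att = 3/2·(g−p) = 3/2·(-4,19) = (-6.0000,28.5000)
o1: d²=104 > ρ²=24 → inactive
o2: d²=20 ≤ ρ²=24; F_rep = 39·(-2,-4)/20² = (-0.1950,-0.3900)
o3: d²=170 > ρ²=24 → inactive
F = F_att + ΣF_rep = (-6.1950,28.1100)
Δp = p'−p = (-1.5488,7.0275); α = Δx/Fx = (-1239/800) / (-1239/200) = 1/4
check: Δy/Fy = (2811/400) / (2811/100) = 1/4 ✓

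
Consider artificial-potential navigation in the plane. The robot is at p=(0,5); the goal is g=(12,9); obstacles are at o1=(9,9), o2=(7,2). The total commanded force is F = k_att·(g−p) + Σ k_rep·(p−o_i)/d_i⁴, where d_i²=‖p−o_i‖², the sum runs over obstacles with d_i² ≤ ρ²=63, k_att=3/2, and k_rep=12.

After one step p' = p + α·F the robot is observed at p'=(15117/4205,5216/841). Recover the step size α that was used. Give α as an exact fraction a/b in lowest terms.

F_att = 3/2·(g−p) = 3/2·(12,4) = (18.0000,6.0000)
o1: d²=97 > ρ²=63 → inactive
o2: d²=58 ≤ ρ²=63; F_rep = 12·(-7,3)/58² = (-0.0250,0.0107)
F = F_att + ΣF_rep = (17.9750,6.0107)
Δp = p'−p = (3.5950,1.2021); α = Δx/Fx = (15117/4205) / (15117/841) = 1/5
check: Δy/Fy = (1011/841) / (5055/841) = 1/5 ✓

α = 1/5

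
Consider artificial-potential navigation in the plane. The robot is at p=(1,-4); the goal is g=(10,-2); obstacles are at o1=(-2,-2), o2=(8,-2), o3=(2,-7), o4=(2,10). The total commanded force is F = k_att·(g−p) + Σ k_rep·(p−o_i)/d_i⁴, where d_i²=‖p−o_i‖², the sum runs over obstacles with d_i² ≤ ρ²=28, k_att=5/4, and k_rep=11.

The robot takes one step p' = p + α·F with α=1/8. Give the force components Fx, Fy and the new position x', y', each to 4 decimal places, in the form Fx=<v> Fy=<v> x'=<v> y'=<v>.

Fx=11.3353 Fy=2.6998 x'=2.4169 y'=-3.6625

F_att = 5/4·(g−p) = 5/4·(9,2) = (11.2500,2.5000)
o1: d²=13 ≤ ρ²=28; F_rep = 11·(3,-2)/13² = (0.1953,-0.1302)
o2: d²=53 > ρ²=28 → inactive
o3: d²=10 ≤ ρ²=28; F_rep = 11·(-1,3)/10² = (-0.1100,0.3300)
o4: d²=197 > ρ²=28 → inactive
F = F_att + ΣF_rep = (11.3353,2.6998)
p' = p + 1/8·F = (2.4169,-3.6625)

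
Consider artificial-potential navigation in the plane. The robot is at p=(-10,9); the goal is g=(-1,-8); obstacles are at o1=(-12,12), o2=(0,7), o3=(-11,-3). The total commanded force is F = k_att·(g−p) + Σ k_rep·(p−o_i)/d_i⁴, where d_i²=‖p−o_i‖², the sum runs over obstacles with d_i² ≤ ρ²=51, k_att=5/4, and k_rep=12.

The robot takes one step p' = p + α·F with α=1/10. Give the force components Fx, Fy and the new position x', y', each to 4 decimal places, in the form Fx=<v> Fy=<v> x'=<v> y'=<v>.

Fx=11.3920 Fy=-21.4630 x'=-8.8608 y'=6.8537

F_att = 5/4·(g−p) = 5/4·(9,-17) = (11.2500,-21.2500)
o1: d²=13 ≤ ρ²=51; F_rep = 12·(2,-3)/13² = (0.1420,-0.2130)
o2: d²=104 > ρ²=51 → inactive
o3: d²=145 > ρ²=51 → inactive
F = F_att + ΣF_rep = (11.3920,-21.4630)
p' = p + 1/10·F = (-8.8608,6.8537)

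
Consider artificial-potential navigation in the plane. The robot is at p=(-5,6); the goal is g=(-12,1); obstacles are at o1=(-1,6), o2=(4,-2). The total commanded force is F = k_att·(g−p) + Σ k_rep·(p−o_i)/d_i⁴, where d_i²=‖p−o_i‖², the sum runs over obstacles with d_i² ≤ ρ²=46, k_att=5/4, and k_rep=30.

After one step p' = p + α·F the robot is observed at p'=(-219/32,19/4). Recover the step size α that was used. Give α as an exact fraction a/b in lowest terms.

α = 1/5

F_att = 5/4·(g−p) = 5/4·(-7,-5) = (-8.7500,-6.2500)
o1: d²=16 ≤ ρ²=46; F_rep = 30·(-4,0)/16² = (-0.4688,0.0000)
o2: d²=145 > ρ²=46 → inactive
F = F_att + ΣF_rep = (-9.2188,-6.2500)
Δp = p'−p = (-1.8438,-1.2500); α = Δx/Fx = (-59/32) / (-295/32) = 1/5
check: Δy/Fy = (-5/4) / (-25/4) = 1/5 ✓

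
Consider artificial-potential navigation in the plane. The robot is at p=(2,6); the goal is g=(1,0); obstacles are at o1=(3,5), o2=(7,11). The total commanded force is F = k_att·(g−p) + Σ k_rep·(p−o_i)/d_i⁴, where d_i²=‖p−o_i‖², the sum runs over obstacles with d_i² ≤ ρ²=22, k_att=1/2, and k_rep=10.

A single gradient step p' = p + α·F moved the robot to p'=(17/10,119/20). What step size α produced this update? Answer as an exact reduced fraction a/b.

α = 1/10

F_att = 1/2·(g−p) = 1/2·(-1,-6) = (-0.5000,-3.0000)
o1: d²=2 ≤ ρ²=22; F_rep = 10·(-1,1)/2² = (-2.5000,2.5000)
o2: d²=50 > ρ²=22 → inactive
F = F_att + ΣF_rep = (-3.0000,-0.5000)
Δp = p'−p = (-0.3000,-0.0500); α = Δx/Fx = (-3/10) / (-3) = 1/10
check: Δy/Fy = (-1/20) / (-1/2) = 1/10 ✓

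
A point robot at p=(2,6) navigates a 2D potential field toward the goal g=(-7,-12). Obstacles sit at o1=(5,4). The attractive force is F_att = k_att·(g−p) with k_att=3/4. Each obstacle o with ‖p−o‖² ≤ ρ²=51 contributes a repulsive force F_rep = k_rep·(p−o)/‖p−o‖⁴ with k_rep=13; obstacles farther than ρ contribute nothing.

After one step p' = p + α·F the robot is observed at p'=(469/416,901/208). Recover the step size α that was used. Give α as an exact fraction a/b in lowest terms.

F_att = 3/4·(g−p) = 3/4·(-9,-18) = (-6.7500,-13.5000)
o1: d²=13 ≤ ρ²=51; F_rep = 13·(-3,2)/13² = (-0.2308,0.1538)
F = F_att + ΣF_rep = (-6.9808,-13.3462)
Δp = p'−p = (-0.8726,-1.6683); α = Δx/Fx = (-363/416) / (-363/52) = 1/8
check: Δy/Fy = (-347/208) / (-347/26) = 1/8 ✓

α = 1/8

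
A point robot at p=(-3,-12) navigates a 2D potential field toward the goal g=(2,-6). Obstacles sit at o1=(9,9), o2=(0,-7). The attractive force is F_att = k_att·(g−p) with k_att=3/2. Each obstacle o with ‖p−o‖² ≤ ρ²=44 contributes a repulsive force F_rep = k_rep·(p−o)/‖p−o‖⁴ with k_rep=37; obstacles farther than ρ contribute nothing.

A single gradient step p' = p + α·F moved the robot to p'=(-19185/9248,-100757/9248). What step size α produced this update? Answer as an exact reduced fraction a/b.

α = 1/8

F_att = 3/2·(g−p) = 3/2·(5,6) = (7.5000,9.0000)
o1: d²=585 > ρ²=44 → inactive
o2: d²=34 ≤ ρ²=44; F_rep = 37·(-3,-5)/34² = (-0.0960,-0.1600)
F = F_att + ΣF_rep = (7.4040,8.8400)
Δp = p'−p = (0.9255,1.1050); α = Δx/Fx = (8559/9248) / (8559/1156) = 1/8
check: Δy/Fy = (10219/9248) / (10219/1156) = 1/8 ✓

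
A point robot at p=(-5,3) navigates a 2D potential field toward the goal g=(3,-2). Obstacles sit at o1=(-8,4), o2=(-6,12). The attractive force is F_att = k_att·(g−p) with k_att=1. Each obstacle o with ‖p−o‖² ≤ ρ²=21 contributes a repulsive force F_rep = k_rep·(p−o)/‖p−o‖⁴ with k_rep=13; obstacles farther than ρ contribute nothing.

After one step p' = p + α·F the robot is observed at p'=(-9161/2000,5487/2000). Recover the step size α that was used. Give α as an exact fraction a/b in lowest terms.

α = 1/20

F_att = 1·(g−p) = 1·(8,-5) = (8.0000,-5.0000)
o1: d²=10 ≤ ρ²=21; F_rep = 13·(3,-1)/10² = (0.3900,-0.1300)
o2: d²=82 > ρ²=21 → inactive
F = F_att + ΣF_rep = (8.3900,-5.1300)
Δp = p'−p = (0.4195,-0.2565); α = Δx/Fx = (839/2000) / (839/100) = 1/20
check: Δy/Fy = (-513/2000) / (-513/100) = 1/20 ✓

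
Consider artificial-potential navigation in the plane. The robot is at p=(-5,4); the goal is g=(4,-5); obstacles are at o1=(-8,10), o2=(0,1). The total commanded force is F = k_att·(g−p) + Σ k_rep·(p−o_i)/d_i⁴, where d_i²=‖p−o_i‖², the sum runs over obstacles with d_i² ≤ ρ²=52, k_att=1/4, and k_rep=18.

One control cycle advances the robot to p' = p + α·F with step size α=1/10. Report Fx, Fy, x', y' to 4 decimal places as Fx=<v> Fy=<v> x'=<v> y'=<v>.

F_att = 1/4·(g−p) = 1/4·(9,-9) = (2.2500,-2.2500)
o1: d²=45 ≤ ρ²=52; F_rep = 18·(3,-6)/45² = (0.0267,-0.0533)
o2: d²=34 ≤ ρ²=52; F_rep = 18·(-5,3)/34² = (-0.0779,0.0467)
F = F_att + ΣF_rep = (2.1988,-2.2566)
p' = p + 1/10·F = (-4.7801,3.7743)

Fx=2.1988 Fy=-2.2566 x'=-4.7801 y'=3.7743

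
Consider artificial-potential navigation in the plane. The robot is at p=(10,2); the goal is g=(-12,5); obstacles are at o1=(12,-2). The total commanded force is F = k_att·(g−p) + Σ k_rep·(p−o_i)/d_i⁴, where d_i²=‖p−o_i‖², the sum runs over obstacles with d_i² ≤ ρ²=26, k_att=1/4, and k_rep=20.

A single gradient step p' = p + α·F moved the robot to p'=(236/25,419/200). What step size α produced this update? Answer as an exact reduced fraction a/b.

F_att = 1/4·(g−p) = 1/4·(-22,3) = (-5.5000,0.7500)
o1: d²=20 ≤ ρ²=26; F_rep = 20·(-2,4)/20² = (-0.1000,0.2000)
F = F_att + ΣF_rep = (-5.6000,0.9500)
Δp = p'−p = (-0.5600,0.0950); α = Δx/Fx = (-14/25) / (-28/5) = 1/10
check: Δy/Fy = (19/200) / (19/20) = 1/10 ✓

α = 1/10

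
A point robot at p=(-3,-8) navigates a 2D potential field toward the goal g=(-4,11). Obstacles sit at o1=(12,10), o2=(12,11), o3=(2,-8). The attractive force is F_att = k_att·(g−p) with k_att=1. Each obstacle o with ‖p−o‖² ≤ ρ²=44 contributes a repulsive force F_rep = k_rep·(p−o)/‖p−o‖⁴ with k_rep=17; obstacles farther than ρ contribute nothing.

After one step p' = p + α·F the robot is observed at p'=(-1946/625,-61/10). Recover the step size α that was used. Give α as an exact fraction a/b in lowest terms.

α = 1/10

F_att = 1·(g−p) = 1·(-1,19) = (-1.0000,19.0000)
o1: d²=549 > ρ²=44 → inactive
o2: d²=586 > ρ²=44 → inactive
o3: d²=25 ≤ ρ²=44; F_rep = 17·(-5,0)/25² = (-0.1360,0.0000)
F = F_att + ΣF_rep = (-1.1360,19.0000)
Δp = p'−p = (-0.1136,1.9000); α = Δx/Fx = (-71/625) / (-142/125) = 1/10
check: Δy/Fy = (19/10) / (19) = 1/10 ✓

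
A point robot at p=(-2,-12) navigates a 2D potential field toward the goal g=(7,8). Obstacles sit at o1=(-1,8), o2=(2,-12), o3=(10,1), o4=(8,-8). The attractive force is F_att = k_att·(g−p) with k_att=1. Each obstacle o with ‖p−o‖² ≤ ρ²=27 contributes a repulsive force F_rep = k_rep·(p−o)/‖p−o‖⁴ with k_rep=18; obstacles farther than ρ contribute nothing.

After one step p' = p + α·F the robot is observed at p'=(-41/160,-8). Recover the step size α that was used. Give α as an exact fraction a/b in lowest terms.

F_att = 1·(g−p) = 1·(9,20) = (9.0000,20.0000)
o1: d²=401 > ρ²=27 → inactive
o2: d²=16 ≤ ρ²=27; F_rep = 18·(-4,0)/16² = (-0.2812,0.0000)
o3: d²=313 > ρ²=27 → inactive
o4: d²=116 > ρ²=27 → inactive
F = F_att + ΣF_rep = (8.7188,20.0000)
Δp = p'−p = (1.7437,4.0000); α = Δx/Fx = (279/160) / (279/32) = 1/5
check: Δy/Fy = (4) / (20) = 1/5 ✓

α = 1/5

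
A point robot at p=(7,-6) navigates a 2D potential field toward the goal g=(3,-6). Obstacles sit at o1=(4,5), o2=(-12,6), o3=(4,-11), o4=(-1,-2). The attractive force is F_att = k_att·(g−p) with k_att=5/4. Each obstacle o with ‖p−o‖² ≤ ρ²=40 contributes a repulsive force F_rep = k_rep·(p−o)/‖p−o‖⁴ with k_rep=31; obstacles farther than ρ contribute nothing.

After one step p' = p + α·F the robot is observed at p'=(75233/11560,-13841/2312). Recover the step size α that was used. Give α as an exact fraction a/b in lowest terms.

F_att = 5/4·(g−p) = 5/4·(-4,0) = (-5.0000,0.0000)
o1: d²=130 > ρ²=40 → inactive
o2: d²=505 > ρ²=40 → inactive
o3: d²=34 ≤ ρ²=40; F_rep = 31·(3,5)/34² = (0.0804,0.1341)
o4: d²=80 > ρ²=40 → inactive
F = F_att + ΣF_rep = (-4.9196,0.1341)
Δp = p'−p = (-0.4920,0.0134); α = Δx/Fx = (-5687/11560) / (-5687/1156) = 1/10
check: Δy/Fy = (31/2312) / (155/1156) = 1/10 ✓

α = 1/10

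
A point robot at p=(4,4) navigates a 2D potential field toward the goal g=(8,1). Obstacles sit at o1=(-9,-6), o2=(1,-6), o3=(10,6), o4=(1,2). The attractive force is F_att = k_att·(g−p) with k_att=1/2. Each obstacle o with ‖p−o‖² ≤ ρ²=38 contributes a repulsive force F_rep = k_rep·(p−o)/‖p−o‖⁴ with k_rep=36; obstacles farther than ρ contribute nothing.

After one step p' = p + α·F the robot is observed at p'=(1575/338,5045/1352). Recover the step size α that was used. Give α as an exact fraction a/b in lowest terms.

α = 1/4

F_att = 1/2·(g−p) = 1/2·(4,-3) = (2.0000,-1.5000)
o1: d²=269 > ρ²=38 → inactive
o2: d²=109 > ρ²=38 → inactive
o3: d²=40 > ρ²=38 → inactive
o4: d²=13 ≤ ρ²=38; F_rep = 36·(3,2)/13² = (0.6391,0.4260)
F = F_att + ΣF_rep = (2.6391,-1.0740)
Δp = p'−p = (0.6598,-0.2685); α = Δx/Fx = (223/338) / (446/169) = 1/4
check: Δy/Fy = (-363/1352) / (-363/338) = 1/4 ✓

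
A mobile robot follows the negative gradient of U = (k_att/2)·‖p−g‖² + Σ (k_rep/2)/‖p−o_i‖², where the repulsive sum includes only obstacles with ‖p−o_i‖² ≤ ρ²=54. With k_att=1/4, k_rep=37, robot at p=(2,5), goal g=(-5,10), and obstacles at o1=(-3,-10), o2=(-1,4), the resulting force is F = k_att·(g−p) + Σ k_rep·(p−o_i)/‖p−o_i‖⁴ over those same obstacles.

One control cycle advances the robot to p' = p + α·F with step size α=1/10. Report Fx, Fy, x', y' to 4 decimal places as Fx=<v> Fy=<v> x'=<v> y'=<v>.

F_att = 1/4·(g−p) = 1/4·(-7,5) = (-1.7500,1.2500)
o1: d²=250 > ρ²=54 → inactive
o2: d²=10 ≤ ρ²=54; F_rep = 37·(3,1)/10² = (1.1100,0.3700)
F = F_att + ΣF_rep = (-0.6400,1.6200)
p' = p + 1/10·F = (1.9360,5.1620)

Fx=-0.6400 Fy=1.6200 x'=1.9360 y'=5.1620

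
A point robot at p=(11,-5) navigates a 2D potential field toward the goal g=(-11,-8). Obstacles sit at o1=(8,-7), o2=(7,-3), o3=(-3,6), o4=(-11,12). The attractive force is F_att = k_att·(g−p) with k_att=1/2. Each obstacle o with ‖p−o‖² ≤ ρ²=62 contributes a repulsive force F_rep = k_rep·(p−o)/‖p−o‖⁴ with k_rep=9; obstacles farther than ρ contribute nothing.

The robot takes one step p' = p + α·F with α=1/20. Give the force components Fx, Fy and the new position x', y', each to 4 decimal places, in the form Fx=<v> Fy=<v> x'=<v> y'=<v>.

Fx=-10.7502 Fy=-1.4385 x'=10.4625 y'=-5.0719

F_att = 1/2·(g−p) = 1/2·(-22,-3) = (-11.0000,-1.5000)
o1: d²=13 ≤ ρ²=62; F_rep = 9·(3,2)/13² = (0.1598,0.1065)
o2: d²=20 ≤ ρ²=62; F_rep = 9·(4,-2)/20² = (0.0900,-0.0450)
o3: d²=317 > ρ²=62 → inactive
o4: d²=773 > ρ²=62 → inactive
F = F_att + ΣF_rep = (-10.7502,-1.4385)
p' = p + 1/20·F = (10.4625,-5.0719)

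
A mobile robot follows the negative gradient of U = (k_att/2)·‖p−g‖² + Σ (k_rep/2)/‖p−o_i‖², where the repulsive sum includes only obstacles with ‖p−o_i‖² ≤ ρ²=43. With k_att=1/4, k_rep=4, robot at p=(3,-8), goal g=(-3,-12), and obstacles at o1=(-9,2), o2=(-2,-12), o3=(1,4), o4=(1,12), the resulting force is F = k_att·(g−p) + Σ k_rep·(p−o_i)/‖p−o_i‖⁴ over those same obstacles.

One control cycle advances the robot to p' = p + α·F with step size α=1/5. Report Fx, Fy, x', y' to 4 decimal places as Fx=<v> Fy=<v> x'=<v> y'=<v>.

Fx=-1.4881 Fy=-0.9905 x'=2.7024 y'=-8.1981

F_att = 1/4·(g−p) = 1/4·(-6,-4) = (-1.5000,-1.0000)
o1: d²=244 > ρ²=43 → inactive
o2: d²=41 ≤ ρ²=43; F_rep = 4·(5,4)/41² = (0.0119,0.0095)
o3: d²=148 > ρ²=43 → inactive
o4: d²=404 > ρ²=43 → inactive
F = F_att + ΣF_rep = (-1.4881,-0.9905)
p' = p + 1/5·F = (2.7024,-8.1981)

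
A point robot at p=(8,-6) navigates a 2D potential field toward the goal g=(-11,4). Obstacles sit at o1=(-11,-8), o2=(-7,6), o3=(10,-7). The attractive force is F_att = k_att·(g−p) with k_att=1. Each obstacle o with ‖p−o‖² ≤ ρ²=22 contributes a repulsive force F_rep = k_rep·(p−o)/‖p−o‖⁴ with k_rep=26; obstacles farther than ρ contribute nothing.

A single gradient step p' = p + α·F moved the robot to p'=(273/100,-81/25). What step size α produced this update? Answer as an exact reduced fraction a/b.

α = 1/4

F_att = 1·(g−p) = 1·(-19,10) = (-19.0000,10.0000)
o1: d²=365 > ρ²=22 → inactive
o2: d²=369 > ρ²=22 → inactive
o3: d²=5 ≤ ρ²=22; F_rep = 26·(-2,1)/5² = (-2.0800,1.0400)
F = F_att + ΣF_rep = (-21.0800,11.0400)
Δp = p'−p = (-5.2700,2.7600); α = Δx/Fx = (-527/100) / (-527/25) = 1/4
check: Δy/Fy = (69/25) / (276/25) = 1/4 ✓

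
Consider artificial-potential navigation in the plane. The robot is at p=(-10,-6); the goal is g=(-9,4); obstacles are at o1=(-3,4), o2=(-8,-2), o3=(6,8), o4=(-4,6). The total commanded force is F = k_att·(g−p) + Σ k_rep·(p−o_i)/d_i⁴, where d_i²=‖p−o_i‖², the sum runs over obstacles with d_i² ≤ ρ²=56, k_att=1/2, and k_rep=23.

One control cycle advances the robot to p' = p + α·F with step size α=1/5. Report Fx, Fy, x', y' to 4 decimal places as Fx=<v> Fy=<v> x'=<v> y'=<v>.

Fx=0.3850 Fy=4.7700 x'=-9.9230 y'=-5.0460

F_att = 1/2·(g−p) = 1/2·(1,10) = (0.5000,5.0000)
o1: d²=149 > ρ²=56 → inactive
o2: d²=20 ≤ ρ²=56; F_rep = 23·(-2,-4)/20² = (-0.1150,-0.2300)
o3: d²=452 > ρ²=56 → inactive
o4: d²=180 > ρ²=56 → inactive
F = F_att + ΣF_rep = (0.3850,4.7700)
p' = p + 1/5·F = (-9.9230,-5.0460)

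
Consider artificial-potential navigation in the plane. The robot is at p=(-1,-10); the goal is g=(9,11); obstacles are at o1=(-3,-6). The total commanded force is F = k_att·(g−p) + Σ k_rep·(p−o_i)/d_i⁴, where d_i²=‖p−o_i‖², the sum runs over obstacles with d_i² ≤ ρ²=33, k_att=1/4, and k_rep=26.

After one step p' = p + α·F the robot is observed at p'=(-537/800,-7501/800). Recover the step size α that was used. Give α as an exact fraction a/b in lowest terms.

α = 1/8

F_att = 1/4·(g−p) = 1/4·(10,21) = (2.5000,5.2500)
o1: d²=20 ≤ ρ²=33; F_rep = 26·(2,-4)/20² = (0.1300,-0.2600)
F = F_att + ΣF_rep = (2.6300,4.9900)
Δp = p'−p = (0.3287,0.6238); α = Δx/Fx = (263/800) / (263/100) = 1/8
check: Δy/Fy = (499/800) / (499/100) = 1/8 ✓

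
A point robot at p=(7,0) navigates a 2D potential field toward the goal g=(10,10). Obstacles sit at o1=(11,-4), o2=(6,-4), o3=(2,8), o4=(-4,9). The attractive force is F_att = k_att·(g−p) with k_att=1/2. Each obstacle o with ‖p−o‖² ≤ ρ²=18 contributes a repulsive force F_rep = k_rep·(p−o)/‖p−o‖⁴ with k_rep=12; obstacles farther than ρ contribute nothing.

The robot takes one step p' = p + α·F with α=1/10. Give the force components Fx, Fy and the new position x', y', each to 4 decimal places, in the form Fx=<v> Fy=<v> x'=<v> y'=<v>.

Fx=1.5415 Fy=5.1661 x'=7.1542 y'=0.5166

F_att = 1/2·(g−p) = 1/2·(3,10) = (1.5000,5.0000)
o1: d²=32 > ρ²=18 → inactive
o2: d²=17 ≤ ρ²=18; F_rep = 12·(1,4)/17² = (0.0415,0.1661)
o3: d²=89 > ρ²=18 → inactive
o4: d²=202 > ρ²=18 → inactive
F = F_att + ΣF_rep = (1.5415,5.1661)
p' = p + 1/10·F = (7.1542,0.5166)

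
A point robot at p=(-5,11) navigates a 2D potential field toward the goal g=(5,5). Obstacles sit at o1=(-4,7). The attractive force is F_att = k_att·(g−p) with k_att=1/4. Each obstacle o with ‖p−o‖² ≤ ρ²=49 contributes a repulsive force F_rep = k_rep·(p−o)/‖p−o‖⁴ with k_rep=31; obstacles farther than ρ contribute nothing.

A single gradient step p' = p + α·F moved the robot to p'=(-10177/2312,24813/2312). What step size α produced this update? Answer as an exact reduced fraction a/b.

α = 1/4

F_att = 1/4·(g−p) = 1/4·(10,-6) = (2.5000,-1.5000)
o1: d²=17 ≤ ρ²=49; F_rep = 31·(-1,4)/17² = (-0.1073,0.4291)
F = F_att + ΣF_rep = (2.3927,-1.0709)
Δp = p'−p = (0.5982,-0.2677); α = Δx/Fx = (1383/2312) / (1383/578) = 1/4
check: Δy/Fy = (-619/2312) / (-619/578) = 1/4 ✓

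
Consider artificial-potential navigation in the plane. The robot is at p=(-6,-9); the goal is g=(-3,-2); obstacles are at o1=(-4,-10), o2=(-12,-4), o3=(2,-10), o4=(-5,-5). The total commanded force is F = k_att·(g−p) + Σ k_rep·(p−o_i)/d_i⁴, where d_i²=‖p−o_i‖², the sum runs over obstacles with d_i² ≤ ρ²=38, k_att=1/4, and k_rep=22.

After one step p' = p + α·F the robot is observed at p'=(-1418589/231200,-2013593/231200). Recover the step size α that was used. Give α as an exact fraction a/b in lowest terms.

F_att = 1/4·(g−p) = 1/4·(3,7) = (0.7500,1.7500)
o1: d²=5 ≤ ρ²=38; F_rep = 22·(-2,1)/5² = (-1.7600,0.8800)
o2: d²=61 > ρ²=38 → inactive
o3: d²=65 > ρ²=38 → inactive
o4: d²=17 ≤ ρ²=38; F_rep = 22·(-1,-4)/17² = (-0.0761,-0.3045)
F = F_att + ΣF_rep = (-1.0861,2.3255)
Δp = p'−p = (-0.1358,0.2907); α = Δx/Fx = (-31389/231200) / (-31389/28900) = 1/8
check: Δy/Fy = (67207/231200) / (67207/28900) = 1/8 ✓

α = 1/8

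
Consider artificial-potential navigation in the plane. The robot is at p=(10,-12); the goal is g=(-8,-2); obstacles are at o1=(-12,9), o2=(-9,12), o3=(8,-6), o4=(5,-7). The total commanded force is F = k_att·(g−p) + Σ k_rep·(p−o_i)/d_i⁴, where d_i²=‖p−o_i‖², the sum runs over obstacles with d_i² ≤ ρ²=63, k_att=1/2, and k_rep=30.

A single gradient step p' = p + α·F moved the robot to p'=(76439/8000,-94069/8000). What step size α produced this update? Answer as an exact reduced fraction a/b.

α = 1/20

F_att = 1/2·(g−p) = 1/2·(-18,10) = (-9.0000,5.0000)
o1: d²=925 > ρ²=63 → inactive
o2: d²=937 > ρ²=63 → inactive
o3: d²=40 ≤ ρ²=63; F_rep = 30·(2,-6)/40² = (0.0375,-0.1125)
o4: d²=50 ≤ ρ²=63; F_rep = 30·(5,-5)/50² = (0.0600,-0.0600)
F = F_att + ΣF_rep = (-8.9025,4.8275)
Δp = p'−p = (-0.4451,0.2414); α = Δx/Fx = (-3561/8000) / (-3561/400) = 1/20
check: Δy/Fy = (1931/8000) / (1931/400) = 1/20 ✓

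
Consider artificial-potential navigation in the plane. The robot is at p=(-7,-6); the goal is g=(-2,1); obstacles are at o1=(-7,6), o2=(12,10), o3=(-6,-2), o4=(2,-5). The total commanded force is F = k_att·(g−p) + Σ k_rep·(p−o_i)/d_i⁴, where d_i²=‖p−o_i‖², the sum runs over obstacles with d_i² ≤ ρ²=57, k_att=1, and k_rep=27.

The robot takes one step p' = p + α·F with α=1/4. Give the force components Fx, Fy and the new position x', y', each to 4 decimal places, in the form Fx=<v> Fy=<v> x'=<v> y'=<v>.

F_att = 1·(g−p) = 1·(5,7) = (5.0000,7.0000)
o1: d²=144 > ρ²=57 → inactive
o2: d²=617 > ρ²=57 → inactive
o3: d²=17 ≤ ρ²=57; F_rep = 27·(-1,-4)/17² = (-0.0934,-0.3737)
o4: d²=82 > ρ²=57 → inactive
F = F_att + ΣF_rep = (4.9066,6.6263)
p' = p + 1/4·F = (-5.7734,-4.3434)

Fx=4.9066 Fy=6.6263 x'=-5.7734 y'=-4.3434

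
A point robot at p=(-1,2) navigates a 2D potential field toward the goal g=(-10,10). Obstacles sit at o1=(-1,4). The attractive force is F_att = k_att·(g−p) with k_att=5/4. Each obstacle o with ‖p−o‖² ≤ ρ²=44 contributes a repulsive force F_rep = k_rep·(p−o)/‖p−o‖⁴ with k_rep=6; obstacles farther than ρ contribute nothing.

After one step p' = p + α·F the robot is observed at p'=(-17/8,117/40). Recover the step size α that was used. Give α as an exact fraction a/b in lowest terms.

α = 1/10

F_att = 5/4·(g−p) = 5/4·(-9,8) = (-11.2500,10.0000)
o1: d²=4 ≤ ρ²=44; F_rep = 6·(0,-2)/4² = (0.0000,-0.7500)
F = F_att + ΣF_rep = (-11.2500,9.2500)
Δp = p'−p = (-1.1250,0.9250); α = Δx/Fx = (-9/8) / (-45/4) = 1/10
check: Δy/Fy = (37/40) / (37/4) = 1/10 ✓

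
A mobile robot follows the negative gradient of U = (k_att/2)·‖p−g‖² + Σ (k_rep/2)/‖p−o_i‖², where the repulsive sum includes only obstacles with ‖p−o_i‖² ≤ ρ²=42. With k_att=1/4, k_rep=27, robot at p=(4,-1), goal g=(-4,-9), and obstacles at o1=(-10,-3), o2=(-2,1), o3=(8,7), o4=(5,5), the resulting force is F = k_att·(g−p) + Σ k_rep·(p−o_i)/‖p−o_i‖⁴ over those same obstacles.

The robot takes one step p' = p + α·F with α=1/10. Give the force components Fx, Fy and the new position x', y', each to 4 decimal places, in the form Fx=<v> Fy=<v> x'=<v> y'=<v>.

F_att = 1/4·(g−p) = 1/4·(-8,-8) = (-2.0000,-2.0000)
o1: d²=200 > ρ²=42 → inactive
o2: d²=40 ≤ ρ²=42; F_rep = 27·(6,-2)/40² = (0.1013,-0.0338)
o3: d²=80 > ρ²=42 → inactive
o4: d²=37 ≤ ρ²=42; F_rep = 27·(-1,-6)/37² = (-0.0197,-0.1183)
F = F_att + ΣF_rep = (-1.9185,-2.1521)
p' = p + 1/10·F = (3.8082,-1.2152)

Fx=-1.9185 Fy=-2.1521 x'=3.8082 y'=-1.2152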